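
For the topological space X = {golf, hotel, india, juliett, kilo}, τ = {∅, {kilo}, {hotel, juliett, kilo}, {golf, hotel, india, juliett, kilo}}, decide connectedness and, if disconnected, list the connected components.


(X, τ) is connected.

Find clopen sets (U ∈ τ with X ∖ U ∈ τ):
  U = ∅, X ∖ U = {golf, hotel, india, juliett, kilo} — both open, so U is clopen.
  U = {golf, hotel, india, juliett, kilo}, X ∖ U = ∅ — both open, so U is clopen.
Only trivial clopens (∅ and X) exist, so (X, τ) is connected.
Compute connected components by grouping points that agree on all clopens:
  component: {golf, hotel, india, juliett, kilo}


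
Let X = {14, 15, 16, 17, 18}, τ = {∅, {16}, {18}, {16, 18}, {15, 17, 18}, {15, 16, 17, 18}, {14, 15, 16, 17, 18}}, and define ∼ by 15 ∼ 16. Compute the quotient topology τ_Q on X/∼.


X/∼ = {[14], [15=16], [17], [18]}; |τ_Q| = 4.

Equivalence classes: [14], [15=16], [17], [18].
Quotient map π: X → X/∼ sends 14 ↦ [14], 15 ↦ [15=16], 16 ↦ [15=16], 17 ↦ [17], 18 ↦ [18].
For each subset V ⊆ X/∼, compute π^{-1}(V) ⊆ X and check whether π^{-1}(V) ∈ τ. V is open in τ_Q iff π^{-1}(V) ∈ τ.
  V = {}: π^{-1}(V) = ∅ ∈ τ ✓.
  V = {[14]}: π^{-1}(V) = {14} ∉ τ ✗.
  V = {[15=16]}: π^{-1}(V) = {15, 16} ∉ τ ✗.
  V = {[14], [15=16]}: π^{-1}(V) = {14, 15, 16} ∉ τ ✗.
  V = {[17]}: π^{-1}(V) = {17} ∉ τ ✗.
  V = {[14], [17]}: π^{-1}(V) = {14, 17} ∉ τ ✗.
  V = {[15=16], [17]}: π^{-1}(V) = {15, 16, 17} ∉ τ ✗.
  V = {[14], [15=16], [17]}: π^{-1}(V) = {14, 15, 16, 17} ∉ τ ✗.
  V = {[18]}: π^{-1}(V) = {18} ∈ τ ✓.
  V = {[14], [18]}: π^{-1}(V) = {14, 18} ∉ τ ✗.
  V = {[15=16], [18]}: π^{-1}(V) = {15, 16, 18} ∉ τ ✗.
  V = {[14], [15=16], [18]}: π^{-1}(V) = {14, 15, 16, 18} ∉ τ ✗.
  V = {[17], [18]}: π^{-1}(V) = {17, 18} ∉ τ ✗.
  V = {[14], [17], [18]}: π^{-1}(V) = {14, 17, 18} ∉ τ ✗.
  V = {[15=16], [17], [18]}: π^{-1}(V) = {15, 16, 17, 18} ∈ τ ✓.
  V = {[14], [15=16], [17], [18]}: π^{-1}(V) = {14, 15, 16, 17, 18} ∈ τ ✓.
Open sets in the quotient: τ_Q = {{}, {[18]}, {[15=16], [17], [18]}, {[14], [15=16], [17], [18]}} (4 elements).


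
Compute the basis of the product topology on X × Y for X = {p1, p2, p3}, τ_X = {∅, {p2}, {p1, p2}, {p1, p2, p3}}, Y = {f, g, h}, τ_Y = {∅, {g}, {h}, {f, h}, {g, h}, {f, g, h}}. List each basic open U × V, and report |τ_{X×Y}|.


Basis B = {∅ × ∅, {p2} × {g}, {p2} × {h}, {p1, p2} × {g}, {p1, p2} × {h}, {p2} × {f, h}, {p2} × {g, h}, {p1, p2, p3} × {g}, {p1, p2, p3} × {h}, {p2} × {f, g, h}, {p1, p2} × {f, h}, {p1, p2} × {g, h}, {p1, p2} × {f, g, h}, {p1, p2, p3} × {f, h}, {p1, p2, p3} × {g, h}, {p1, p2, p3} × {f, g, h}}; |τ_{X×Y}| = 40.

Enumerate products U × V with U ∈ τ_X, V ∈ τ_Y (deduplicated):
  ∅ × ∅ = {} (∅)
  {p2} × {g} = {(p2,g)}
  {p2} × {h} = {(p2,h)}
  {p1, p2} × {g} = {(p1,g), (p2,g)}
  {p1, p2} × {h} = {(p1,h), (p2,h)}
  {p2} × {f, h} = {(p2,f), (p2,h)}
  {p2} × {g, h} = {(p2,g), (p2,h)}
  {p1, p2, p3} × {g} = {(p1,g), (p2,g), (p3,g)}
  {p1, p2, p3} × {h} = {(p1,h), (p2,h), (p3,h)}
  {p2} × {f, g, h} = {(p2,f), (p2,g), (p2,h)}
  {p1, p2} × {f, h} = {(p1,f), (p1,h), (p2,f), (p2,h)}
  {p1, p2} × {g, h} = {(p1,g), (p1,h), (p2,g), (p2,h)}
  {p1, p2} × {f, g, h} = {(p1,f), (p1,g), (p1,h), (p2,f), (p2,g), (p2,h)}
  {p1, p2, p3} × {f, h} = {(p1,f), (p1,h), (p2,f), (p2,h), (p3,f), (p3,h)}
  {p1, p2, p3} × {g, h} = {(p1,g), (p1,h), (p2,g), (p2,h), (p3,g), (p3,h)}
  {p1, p2, p3} × {f, g, h} = {(p1,f), (p1,g), (p1,h), (p2,f), (p2,g), (p2,h), (p3,f), (p3,g), (p3,h)}
These 16 distinct sets form the basis B.
Close under arbitrary unions to get τ_{X×Y}; counting gives |τ_{X×Y}| = 40.


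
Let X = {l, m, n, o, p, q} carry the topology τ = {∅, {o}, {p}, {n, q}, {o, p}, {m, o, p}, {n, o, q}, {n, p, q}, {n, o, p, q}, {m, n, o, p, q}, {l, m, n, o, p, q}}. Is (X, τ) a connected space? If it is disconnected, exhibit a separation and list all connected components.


(X, τ) is connected.

Find clopen sets (U ∈ τ with X ∖ U ∈ τ):
  U = ∅, X ∖ U = {l, m, n, o, p, q} — both open, so U is clopen.
  U = {l, m, n, o, p, q}, X ∖ U = ∅ — both open, so U is clopen.
Only trivial clopens (∅ and X) exist, so (X, τ) is connected.
Compute connected components by grouping points that agree on all clopens:
  component: {l, m, n, o, p, q}


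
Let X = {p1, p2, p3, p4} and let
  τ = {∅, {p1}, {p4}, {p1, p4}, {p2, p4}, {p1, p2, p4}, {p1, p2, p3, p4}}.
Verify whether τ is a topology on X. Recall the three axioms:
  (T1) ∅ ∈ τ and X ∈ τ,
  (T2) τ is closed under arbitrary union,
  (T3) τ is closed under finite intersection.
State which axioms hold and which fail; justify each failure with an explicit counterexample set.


τ IS a topology on X.

Axiom (T1): ∅ ∈ τ? Yes; X ∈ τ? Yes.
Axiom (T2/T3): check pairwise unions and intersections of members of τ.
All pairwise intersections and unions checked — each lies in τ. Therefore τ satisfies (T1), (T2), (T3): it IS a topology on X.


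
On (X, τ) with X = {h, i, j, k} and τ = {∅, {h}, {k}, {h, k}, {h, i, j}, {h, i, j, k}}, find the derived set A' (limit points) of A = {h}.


A' = {i, j}

For each x ∈ X, list the open sets U ∈ τ with x ∈ U, then check whether U ∩ (A ∖ {x}) ≠ ∅ for every such U.
  x = h: open {h} ∋ x has {h} ∩ (A ∖ {h}) = ∅, so x is NOT a limit point.
  x = i: opens ∋ x are {h, i, j}, {h, i, j, k}; each meets A ∖ {i}, so x IS a limit point.
  x = j: opens ∋ x are {h, i, j}, {h, i, j, k}; each meets A ∖ {j}, so x IS a limit point.
  x = k: open {k} ∋ x has {k} ∩ (A ∖ {k}) = ∅, so x is NOT a limit point.
Collecting: A' = {i, j}.


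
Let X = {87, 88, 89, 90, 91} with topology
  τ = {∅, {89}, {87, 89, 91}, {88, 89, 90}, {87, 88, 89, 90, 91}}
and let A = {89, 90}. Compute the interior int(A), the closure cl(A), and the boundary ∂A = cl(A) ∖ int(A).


int(A) = {89}, cl(A) = {87, 88, 89, 90, 91}, ∂A = {87, 88, 90, 91}.

Closed sets in (X, τ) are complements of opens:
  closed(X, τ) = {∅, {87, 91}, {88, 90}, {87, 88, 90, 91}, {87, 88, 89, 90, 91}}.
int(A) = ⋃ {U ∈ τ : U ⊆ A}. Opens contained in A: ∅, {89}.
Taking the union of these: int(A) = {89}.
cl(A) = ⋂ {C closed : A ⊆ C}. Closed sets containing A: {87, 88, 89, 90, 91}.
Intersecting these: cl(A) = {87, 88, 89, 90, 91}.
∂A = cl(A) ∖ int(A) = {87, 88, 89, 90, 91} ∖ {89} = {87, 88, 90, 91}.


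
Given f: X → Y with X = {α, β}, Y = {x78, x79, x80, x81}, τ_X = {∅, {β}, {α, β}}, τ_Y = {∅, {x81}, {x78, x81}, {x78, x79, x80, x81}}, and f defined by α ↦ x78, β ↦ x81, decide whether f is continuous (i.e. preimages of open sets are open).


f IS continuous.

Compute f^{-1}(U) for each U ∈ τ_Y:
  U = ∅: f^{-1}(U) = ∅ ∈ τ_X ✓.
  U = {x81}: f^{-1}(U) = {β} ∈ τ_X ✓.
  U = {x78, x81}: f^{-1}(U) = {α, β} ∈ τ_X ✓.
  U = {x78, x79, x80, x81}: f^{-1}(U) = {α, β} ∈ τ_X ✓.
Every preimage lies in τ_X, so f IS continuous.


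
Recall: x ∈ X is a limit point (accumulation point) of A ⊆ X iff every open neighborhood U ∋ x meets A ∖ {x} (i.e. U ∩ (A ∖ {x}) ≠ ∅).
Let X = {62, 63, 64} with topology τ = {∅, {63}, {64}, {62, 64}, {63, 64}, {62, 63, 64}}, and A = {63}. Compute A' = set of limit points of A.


A' = ∅

For each x ∈ X, list the open sets U ∈ τ with x ∈ U, then check whether U ∩ (A ∖ {x}) ≠ ∅ for every such U.
  x = 62: open {62, 64} ∋ x has {62, 64} ∩ (A ∖ {62}) = ∅, so x is NOT a limit point.
  x = 63: open {63} ∋ x has {63} ∩ (A ∖ {63}) = ∅, so x is NOT a limit point.
  x = 64: open {64} ∋ x has {64} ∩ (A ∖ {64}) = ∅, so x is NOT a limit point.
Collecting: A' = ∅.


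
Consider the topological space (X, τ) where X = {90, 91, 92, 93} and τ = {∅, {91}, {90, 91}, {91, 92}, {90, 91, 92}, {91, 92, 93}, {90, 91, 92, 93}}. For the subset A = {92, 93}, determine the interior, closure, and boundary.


int(A) = ∅, cl(A) = {92, 93}, ∂A = {92, 93}.

Closed sets in (X, τ) are complements of opens:
  closed(X, τ) = {∅, {90}, {93}, {90, 93}, {92, 93}, {90, 92, 93}, {90, 91, 92, 93}}.
int(A) = ⋃ {U ∈ τ : U ⊆ A}. Opens contained in A: ∅.
Taking the union of these: int(A) = ∅.
cl(A) = ⋂ {C closed : A ⊆ C}. Closed sets containing A: {92, 93}, {90, 92, 93}, {90, 91, 92, 93}.
Intersecting these: cl(A) = {92, 93}.
∂A = cl(A) ∖ int(A) = {92, 93} ∖ ∅ = {92, 93}.


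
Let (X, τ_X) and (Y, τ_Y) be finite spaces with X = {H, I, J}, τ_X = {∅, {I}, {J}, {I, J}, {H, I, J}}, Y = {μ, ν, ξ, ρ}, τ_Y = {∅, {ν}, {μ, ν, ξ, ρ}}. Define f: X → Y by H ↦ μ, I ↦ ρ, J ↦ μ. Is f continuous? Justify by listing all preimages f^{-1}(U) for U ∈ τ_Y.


f IS continuous.

Compute f^{-1}(U) for each U ∈ τ_Y:
  U = ∅: f^{-1}(U) = ∅ ∈ τ_X ✓.
  U = {ν}: f^{-1}(U) = ∅ ∈ τ_X ✓.
  U = {μ, ν, ξ, ρ}: f^{-1}(U) = {H, I, J} ∈ τ_X ✓.
Every preimage lies in τ_X, so f IS continuous.


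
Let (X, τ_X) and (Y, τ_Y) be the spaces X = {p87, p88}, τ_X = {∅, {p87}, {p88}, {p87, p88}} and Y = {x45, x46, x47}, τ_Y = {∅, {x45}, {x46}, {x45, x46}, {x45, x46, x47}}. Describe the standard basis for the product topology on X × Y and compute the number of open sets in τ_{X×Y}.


Basis B = {∅ × ∅, {p87} × {x45}, {p87} × {x46}, {p88} × {x45}, {p88} × {x46}, {p87} × {x45, x46}, {p87, p88} × {x45}, {p87, p88} × {x46}, {p88} × {x45, x46}, {p87} × {x45, x46, x47}, {p88} × {x45, x46, x47}, {p87, p88} × {x45, x46}, {p87, p88} × {x45, x46, x47}}; |τ_{X×Y}| = 25.

Enumerate products U × V with U ∈ τ_X, V ∈ τ_Y (deduplicated):
  ∅ × ∅ = {} (∅)
  {p87} × {x45} = {(p87,x45)}
  {p87} × {x46} = {(p87,x46)}
  {p88} × {x45} = {(p88,x45)}
  {p88} × {x46} = {(p88,x46)}
  {p87} × {x45, x46} = {(p87,x45), (p87,x46)}
  {p87, p88} × {x45} = {(p87,x45), (p88,x45)}
  {p87, p88} × {x46} = {(p87,x46), (p88,x46)}
  {p88} × {x45, x46} = {(p88,x45), (p88,x46)}
  {p87} × {x45, x46, x47} = {(p87,x45), (p87,x46), (p87,x47)}
  {p88} × {x45, x46, x47} = {(p88,x45), (p88,x46), (p88,x47)}
  {p87, p88} × {x45, x46} = {(p87,x45), (p87,x46), (p88,x45), (p88,x46)}
  {p87, p88} × {x45, x46, x47} = {(p87,x45), (p87,x46), (p87,x47), (p88,x45), (p88,x46), (p88,x47)}
These 13 distinct sets form the basis B.
Close under arbitrary unions to get τ_{X×Y}; counting gives |τ_{X×Y}| = 25.


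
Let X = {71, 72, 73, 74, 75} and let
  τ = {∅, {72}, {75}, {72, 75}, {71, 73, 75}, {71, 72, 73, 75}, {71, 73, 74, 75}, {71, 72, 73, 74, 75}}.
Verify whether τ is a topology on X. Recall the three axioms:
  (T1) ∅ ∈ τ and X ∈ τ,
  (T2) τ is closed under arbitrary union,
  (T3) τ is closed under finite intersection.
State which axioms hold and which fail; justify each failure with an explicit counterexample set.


τ IS a topology on X.

Axiom (T1): ∅ ∈ τ? Yes; X ∈ τ? Yes.
Axiom (T2/T3): check pairwise unions and intersections of members of τ.
All pairwise intersections and unions checked — each lies in τ. Therefore τ satisfies (T1), (T2), (T3): it IS a topology on X.


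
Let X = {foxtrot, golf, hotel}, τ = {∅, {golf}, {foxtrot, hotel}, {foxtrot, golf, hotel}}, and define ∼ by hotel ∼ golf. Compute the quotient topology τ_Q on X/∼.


X/∼ = {[foxtrot], [golf=hotel]}; |τ_Q| = 2.

Equivalence classes: [foxtrot], [golf=hotel].
Quotient map π: X → X/∼ sends foxtrot ↦ [foxtrot], golf ↦ [golf=hotel], hotel ↦ [golf=hotel].
For each subset V ⊆ X/∼, compute π^{-1}(V) ⊆ X and check whether π^{-1}(V) ∈ τ. V is open in τ_Q iff π^{-1}(V) ∈ τ.
  V = {}: π^{-1}(V) = ∅ ∈ τ ✓.
  V = {[foxtrot]}: π^{-1}(V) = {foxtrot} ∉ τ ✗.
  V = {[golf=hotel]}: π^{-1}(V) = {golf, hotel} ∉ τ ✗.
  V = {[foxtrot], [golf=hotel]}: π^{-1}(V) = {foxtrot, golf, hotel} ∈ τ ✓.
Open sets in the quotient: τ_Q = {{}, {[foxtrot], [golf=hotel]}} (2 elements).


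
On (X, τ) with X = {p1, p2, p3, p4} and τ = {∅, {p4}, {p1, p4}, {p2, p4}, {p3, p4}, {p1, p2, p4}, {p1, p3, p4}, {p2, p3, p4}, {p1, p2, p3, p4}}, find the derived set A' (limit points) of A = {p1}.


A' = ∅

For each x ∈ X, list the open sets U ∈ τ with x ∈ U, then check whether U ∩ (A ∖ {x}) ≠ ∅ for every such U.
  x = p1: open {p1, p4} ∋ x has {p1, p4} ∩ (A ∖ {p1}) = ∅, so x is NOT a limit point.
  x = p2: open {p2, p4} ∋ x has {p2, p4} ∩ (A ∖ {p2}) = ∅, so x is NOT a limit point.
  x = p3: open {p3, p4} ∋ x has {p3, p4} ∩ (A ∖ {p3}) = ∅, so x is NOT a limit point.
  x = p4: open {p4} ∋ x has {p4} ∩ (A ∖ {p4}) = ∅, so x is NOT a limit point.
Collecting: A' = ∅.


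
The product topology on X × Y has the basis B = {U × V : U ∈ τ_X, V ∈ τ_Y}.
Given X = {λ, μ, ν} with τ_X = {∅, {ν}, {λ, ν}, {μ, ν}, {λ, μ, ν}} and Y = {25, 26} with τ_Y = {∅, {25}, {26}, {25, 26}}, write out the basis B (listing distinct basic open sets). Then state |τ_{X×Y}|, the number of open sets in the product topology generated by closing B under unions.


Basis B = {∅ × ∅, {ν} × {25}, {ν} × {26}, {λ, ν} × {25}, {λ, ν} × {26}, {μ, ν} × {25}, {μ, ν} × {26}, {ν} × {25, 26}, {λ, μ, ν} × {25}, {λ, μ, ν} × {26}, {λ, ν} × {25, 26}, {μ, ν} × {25, 26}, {λ, μ, ν} × {25, 26}}; |τ_{X×Y}| = 25.

Enumerate products U × V with U ∈ τ_X, V ∈ τ_Y (deduplicated):
  ∅ × ∅ = {} (∅)
  {ν} × {25} = {(ν,25)}
  {ν} × {26} = {(ν,26)}
  {λ, ν} × {25} = {(λ,25), (ν,25)}
  {λ, ν} × {26} = {(λ,26), (ν,26)}
  {μ, ν} × {25} = {(μ,25), (ν,25)}
  {μ, ν} × {26} = {(μ,26), (ν,26)}
  {ν} × {25, 26} = {(ν,25), (ν,26)}
  {λ, μ, ν} × {25} = {(λ,25), (μ,25), (ν,25)}
  {λ, μ, ν} × {26} = {(λ,26), (μ,26), (ν,26)}
  {λ, ν} × {25, 26} = {(λ,25), (λ,26), (ν,25), (ν,26)}
  {μ, ν} × {25, 26} = {(μ,25), (μ,26), (ν,25), (ν,26)}
  {λ, μ, ν} × {25, 26} = {(λ,25), (λ,26), (μ,25), (μ,26), (ν,25), (ν,26)}
These 13 distinct sets form the basis B.
Close under arbitrary unions to get τ_{X×Y}; counting gives |τ_{X×Y}| = 25.


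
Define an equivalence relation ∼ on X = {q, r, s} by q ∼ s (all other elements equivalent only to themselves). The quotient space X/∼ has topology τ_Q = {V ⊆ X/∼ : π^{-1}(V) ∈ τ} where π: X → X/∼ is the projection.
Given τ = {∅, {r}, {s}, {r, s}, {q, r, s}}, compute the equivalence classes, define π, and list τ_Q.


X/∼ = {[q=s], [r]}; |τ_Q| = 3.

Equivalence classes: [q=s], [r].
Quotient map π: X → X/∼ sends q ↦ [q=s], r ↦ [r], s ↦ [q=s].
For each subset V ⊆ X/∼, compute π^{-1}(V) ⊆ X and check whether π^{-1}(V) ∈ τ. V is open in τ_Q iff π^{-1}(V) ∈ τ.
  V = {}: π^{-1}(V) = ∅ ∈ τ ✓.
  V = {[q=s]}: π^{-1}(V) = {q, s} ∉ τ ✗.
  V = {[r]}: π^{-1}(V) = {r} ∈ τ ✓.
  V = {[q=s], [r]}: π^{-1}(V) = {q, r, s} ∈ τ ✓.
Open sets in the quotient: τ_Q = {{}, {[r]}, {[q=s], [r]}} (3 elements).


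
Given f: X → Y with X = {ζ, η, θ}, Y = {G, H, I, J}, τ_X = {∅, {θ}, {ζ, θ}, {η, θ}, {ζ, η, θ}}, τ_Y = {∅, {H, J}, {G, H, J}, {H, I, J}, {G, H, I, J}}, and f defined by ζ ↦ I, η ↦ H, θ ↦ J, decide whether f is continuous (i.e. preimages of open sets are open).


f IS continuous.

Compute f^{-1}(U) for each U ∈ τ_Y:
  U = ∅: f^{-1}(U) = ∅ ∈ τ_X ✓.
  U = {H, J}: f^{-1}(U) = {η, θ} ∈ τ_X ✓.
  U = {G, H, J}: f^{-1}(U) = {η, θ} ∈ τ_X ✓.
  U = {H, I, J}: f^{-1}(U) = {ζ, η, θ} ∈ τ_X ✓.
  U = {G, H, I, J}: f^{-1}(U) = {ζ, η, θ} ∈ τ_X ✓.
Every preimage lies in τ_X, so f IS continuous.


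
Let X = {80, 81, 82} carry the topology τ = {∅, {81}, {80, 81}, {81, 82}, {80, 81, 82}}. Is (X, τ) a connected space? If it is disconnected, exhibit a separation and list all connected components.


(X, τ) is connected.

Find clopen sets (U ∈ τ with X ∖ U ∈ τ):
  U = ∅, X ∖ U = {80, 81, 82} — both open, so U is clopen.
  U = {80, 81, 82}, X ∖ U = ∅ — both open, so U is clopen.
Only trivial clopens (∅ and X) exist, so (X, τ) is connected.
Compute connected components by grouping points that agree on all clopens:
  component: {80, 81, 82}


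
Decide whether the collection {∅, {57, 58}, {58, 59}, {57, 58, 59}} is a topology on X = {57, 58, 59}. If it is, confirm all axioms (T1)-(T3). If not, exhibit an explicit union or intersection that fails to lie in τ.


τ is NOT a topology on X.

Axiom (T1): ∅ ∈ τ? Yes; X ∈ τ? Yes.
Axiom (T2/T3): check pairwise unions and intersections of members of τ.
Counterexample for (T3): {57, 58} ∩ {58, 59} = {58} ∉ τ. Therefore τ is NOT a topology.


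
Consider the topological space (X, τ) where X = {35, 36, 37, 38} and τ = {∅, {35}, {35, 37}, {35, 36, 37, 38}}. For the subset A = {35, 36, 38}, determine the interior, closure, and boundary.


int(A) = {35}, cl(A) = {35, 36, 37, 38}, ∂A = {36, 37, 38}.

Closed sets in (X, τ) are complements of opens:
  closed(X, τ) = {∅, {36, 38}, {36, 37, 38}, {35, 36, 37, 38}}.
int(A) = ⋃ {U ∈ τ : U ⊆ A}. Opens contained in A: ∅, {35}.
Taking the union of these: int(A) = {35}.
cl(A) = ⋂ {C closed : A ⊆ C}. Closed sets containing A: {35, 36, 37, 38}.
Intersecting these: cl(A) = {35, 36, 37, 38}.
∂A = cl(A) ∖ int(A) = {35, 36, 37, 38} ∖ {35} = {36, 37, 38}.


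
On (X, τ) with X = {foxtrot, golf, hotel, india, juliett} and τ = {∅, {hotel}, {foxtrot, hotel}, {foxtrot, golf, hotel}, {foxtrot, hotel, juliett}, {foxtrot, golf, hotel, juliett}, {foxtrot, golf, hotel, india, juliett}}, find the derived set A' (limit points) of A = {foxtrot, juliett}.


A' = {golf, india, juliett}

For each x ∈ X, list the open sets U ∈ τ with x ∈ U, then check whether U ∩ (A ∖ {x}) ≠ ∅ for every such U.
  x = foxtrot: open {foxtrot, hotel} ∋ x has {foxtrot, hotel} ∩ (A ∖ {foxtrot}) = ∅, so x is NOT a limit point.
  x = golf: opens ∋ x are {foxtrot, golf, hotel}, {foxtrot, golf, hotel, juliett}, {foxtrot, golf, hotel, india, juliett}; each meets A ∖ {golf}, so x IS a limit point.
  x = hotel: open {hotel} ∋ x has {hotel} ∩ (A ∖ {hotel}) = ∅, so x is NOT a limit point.
  x = india: opens ∋ x are {foxtrot, golf, hotel, india, juliett}; each meets A ∖ {india}, so x IS a limit point.
  x = juliett: opens ∋ x are {foxtrot, hotel, juliett}, {foxtrot, golf, hotel, juliett}, {foxtrot, golf, hotel, india, juliett}; each meets A ∖ {juliett}, so x IS a limit point.
Collecting: A' = {golf, india, juliett}.


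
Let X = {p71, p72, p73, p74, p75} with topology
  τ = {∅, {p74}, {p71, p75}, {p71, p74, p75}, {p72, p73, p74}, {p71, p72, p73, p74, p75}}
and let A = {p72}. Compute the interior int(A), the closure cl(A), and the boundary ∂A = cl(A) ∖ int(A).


int(A) = ∅, cl(A) = {p72, p73}, ∂A = {p72, p73}.

Closed sets in (X, τ) are complements of opens:
  closed(X, τ) = {∅, {p71, p75}, {p72, p73}, {p72, p73, p74}, {p71, p72, p73, p75}, {p71, p72, p73, p74, p75}}.
int(A) = ⋃ {U ∈ τ : U ⊆ A}. Opens contained in A: ∅.
Taking the union of these: int(A) = ∅.
cl(A) = ⋂ {C closed : A ⊆ C}. Closed sets containing A: {p72, p73}, {p72, p73, p74}, {p71, p72, p73, p75}, {p71, p72, p73, p74, p75}.
Intersecting these: cl(A) = {p72, p73}.
∂A = cl(A) ∖ int(A) = {p72, p73} ∖ ∅ = {p72, p73}.


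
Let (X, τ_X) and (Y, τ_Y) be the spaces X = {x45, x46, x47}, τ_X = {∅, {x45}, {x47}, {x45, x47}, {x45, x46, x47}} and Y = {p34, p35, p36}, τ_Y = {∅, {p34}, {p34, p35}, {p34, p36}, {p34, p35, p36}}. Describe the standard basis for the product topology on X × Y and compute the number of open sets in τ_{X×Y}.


Basis B = {∅ × ∅, {x45} × {p34}, {x47} × {p34}, {x45} × {p34, p35}, {x45} × {p34, p36}, {x45, x47} × {p34}, {x47} × {p34, p35}, {x47} × {p34, p36}, {x45} × {p34, p35, p36}, {x45, x46, x47} × {p34}, {x47} × {p34, p35, p36}, {x45, x47} × {p34, p35}, {x45, x47} × {p34, p36}, {x45, x47} × {p34, p35, p36}, {x45, x46, x47} × {p34, p35}, {x45, x46, x47} × {p34, p36}, {x45, x46, x47} × {p34, p35, p36}}; |τ_{X×Y}| = 50.

Enumerate products U × V with U ∈ τ_X, V ∈ τ_Y (deduplicated):
  ∅ × ∅ = {} (∅)
  {x45} × {p34} = {(x45,p34)}
  {x47} × {p34} = {(x47,p34)}
  {x45} × {p34, p35} = {(x45,p34), (x45,p35)}
  {x45} × {p34, p36} = {(x45,p34), (x45,p36)}
  {x45, x47} × {p34} = {(x45,p34), (x47,p34)}
  {x47} × {p34, p35} = {(x47,p34), (x47,p35)}
  {x47} × {p34, p36} = {(x47,p34), (x47,p36)}
  {x45} × {p34, p35, p36} = {(x45,p34), (x45,p35), (x45,p36)}
  {x45, x46, x47} × {p34} = {(x45,p34), (x46,p34), (x47,p34)}
  {x47} × {p34, p35, p36} = {(x47,p34), (x47,p35), (x47,p36)}
  {x45, x47} × {p34, p35} = {(x45,p34), (x45,p35), (x47,p34), (x47,p35)}
  {x45, x47} × {p34, p36} = {(x45,p34), (x45,p36), (x47,p34), (x47,p36)}
  {x45, x47} × {p34, p35, p36} = {(x45,p34), (x45,p35), (x45,p36), (x47,p34), (x47,p35), (x47,p36)}
  {x45, x46, x47} × {p34, p35} = {(x45,p34), (x45,p35), (x46,p34), (x46,p35), (x47,p34), (x47,p35)}
  {x45, x46, x47} × {p34, p36} = {(x45,p34), (x45,p36), (x46,p34), (x46,p36), (x47,p34), (x47,p36)}
  {x45, x46, x47} × {p34, p35, p36} = {(x45,p34), (x45,p35), (x45,p36), (x46,p34), (x46,p35), (x46,p36), (x47,p34), (x47,p35), (x47,p36)}
These 17 distinct sets form the basis B.
Close under arbitrary unions to get τ_{X×Y}; counting gives |τ_{X×Y}| = 50.


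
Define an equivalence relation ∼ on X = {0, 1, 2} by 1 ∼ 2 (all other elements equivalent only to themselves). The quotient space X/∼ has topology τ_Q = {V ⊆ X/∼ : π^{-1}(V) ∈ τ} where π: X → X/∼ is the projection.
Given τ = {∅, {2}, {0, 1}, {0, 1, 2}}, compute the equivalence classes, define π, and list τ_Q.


X/∼ = {[0], [1=2]}; |τ_Q| = 2.

Equivalence classes: [0], [1=2].
Quotient map π: X → X/∼ sends 0 ↦ [0], 1 ↦ [1=2], 2 ↦ [1=2].
For each subset V ⊆ X/∼, compute π^{-1}(V) ⊆ X and check whether π^{-1}(V) ∈ τ. V is open in τ_Q iff π^{-1}(V) ∈ τ.
  V = {}: π^{-1}(V) = ∅ ∈ τ ✓.
  V = {[0]}: π^{-1}(V) = {0} ∉ τ ✗.
  V = {[1=2]}: π^{-1}(V) = {1, 2} ∉ τ ✗.
  V = {[0], [1=2]}: π^{-1}(V) = {0, 1, 2} ∈ τ ✓.
Open sets in the quotient: τ_Q = {{}, {[0], [1=2]}} (2 elements).


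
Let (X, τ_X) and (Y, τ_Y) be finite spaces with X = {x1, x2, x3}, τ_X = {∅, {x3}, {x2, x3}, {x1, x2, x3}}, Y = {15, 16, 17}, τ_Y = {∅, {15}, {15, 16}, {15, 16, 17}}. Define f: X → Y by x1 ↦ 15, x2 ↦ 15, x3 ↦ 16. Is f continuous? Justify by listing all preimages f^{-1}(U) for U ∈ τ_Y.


f is NOT continuous.

Compute f^{-1}(U) for each U ∈ τ_Y:
  U = ∅: f^{-1}(U) = ∅ ∈ τ_X ✓.
  U = {15}: f^{-1}(U) = {x1, x2} ∉ τ_X ✗.
  U = {15, 16}: f^{-1}(U) = {x1, x2, x3} ∈ τ_X ✓.
  U = {15, 16, 17}: f^{-1}(U) = {x1, x2, x3} ∈ τ_X ✓.
Found U = {15} with f^{-1}(U) = {x1, x2} not in τ_X. Therefore f is NOT continuous.


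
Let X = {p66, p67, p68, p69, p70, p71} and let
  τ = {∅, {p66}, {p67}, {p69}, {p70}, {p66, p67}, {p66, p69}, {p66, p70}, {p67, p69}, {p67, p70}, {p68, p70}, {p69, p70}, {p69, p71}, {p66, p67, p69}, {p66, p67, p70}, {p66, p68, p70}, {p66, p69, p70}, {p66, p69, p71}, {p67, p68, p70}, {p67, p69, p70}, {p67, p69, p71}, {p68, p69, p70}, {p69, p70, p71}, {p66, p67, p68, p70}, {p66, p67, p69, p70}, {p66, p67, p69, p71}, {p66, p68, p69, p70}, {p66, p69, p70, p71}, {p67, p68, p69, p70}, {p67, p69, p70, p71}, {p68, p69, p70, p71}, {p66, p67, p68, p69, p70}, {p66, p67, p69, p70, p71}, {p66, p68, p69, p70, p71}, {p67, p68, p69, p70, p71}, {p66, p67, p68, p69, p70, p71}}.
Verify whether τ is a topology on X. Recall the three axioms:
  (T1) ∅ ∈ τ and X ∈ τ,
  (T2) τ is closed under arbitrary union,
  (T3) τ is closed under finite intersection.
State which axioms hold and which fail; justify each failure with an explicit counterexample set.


τ IS a topology on X.

Axiom (T1): ∅ ∈ τ? Yes; X ∈ τ? Yes.
Axiom (T2/T3): check pairwise unions and intersections of members of τ.
All pairwise intersections and unions checked — each lies in τ. Therefore τ satisfies (T1), (T2), (T3): it IS a topology on X.


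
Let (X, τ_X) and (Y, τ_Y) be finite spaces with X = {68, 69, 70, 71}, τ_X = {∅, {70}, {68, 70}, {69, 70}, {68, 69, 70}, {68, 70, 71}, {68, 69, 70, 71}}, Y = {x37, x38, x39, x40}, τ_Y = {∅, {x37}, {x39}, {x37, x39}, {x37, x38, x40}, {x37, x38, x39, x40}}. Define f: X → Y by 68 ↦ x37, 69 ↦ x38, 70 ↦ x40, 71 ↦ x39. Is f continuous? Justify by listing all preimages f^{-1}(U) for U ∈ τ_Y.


f is NOT continuous.

Compute f^{-1}(U) for each U ∈ τ_Y:
  U = ∅: f^{-1}(U) = ∅ ∈ τ_X ✓.
  U = {x37}: f^{-1}(U) = {68} ∉ τ_X ✗.
  U = {x39}: f^{-1}(U) = {71} ∉ τ_X ✗.
  U = {x37, x39}: f^{-1}(U) = {68, 71} ∉ τ_X ✗.
  U = {x37, x38, x40}: f^{-1}(U) = {68, 69, 70} ∈ τ_X ✓.
  U = {x37, x38, x39, x40}: f^{-1}(U) = {68, 69, 70, 71} ∈ τ_X ✓.
Found U = {x37} with f^{-1}(U) = {68} not in τ_X. Therefore f is NOT continuous.


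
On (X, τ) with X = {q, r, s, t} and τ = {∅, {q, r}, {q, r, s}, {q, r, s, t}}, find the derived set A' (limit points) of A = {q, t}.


A' = {r, s, t}

For each x ∈ X, list the open sets U ∈ τ with x ∈ U, then check whether U ∩ (A ∖ {x}) ≠ ∅ for every such U.
  x = q: open {q, r} ∋ x has {q, r} ∩ (A ∖ {q}) = ∅, so x is NOT a limit point.
  x = r: opens ∋ x are {q, r}, {q, r, s}, {q, r, s, t}; each meets A ∖ {r}, so x IS a limit point.
  x = s: opens ∋ x are {q, r, s}, {q, r, s, t}; each meets A ∖ {s}, so x IS a limit point.
  x = t: opens ∋ x are {q, r, s, t}; each meets A ∖ {t}, so x IS a limit point.
Collecting: A' = {r, s, t}.


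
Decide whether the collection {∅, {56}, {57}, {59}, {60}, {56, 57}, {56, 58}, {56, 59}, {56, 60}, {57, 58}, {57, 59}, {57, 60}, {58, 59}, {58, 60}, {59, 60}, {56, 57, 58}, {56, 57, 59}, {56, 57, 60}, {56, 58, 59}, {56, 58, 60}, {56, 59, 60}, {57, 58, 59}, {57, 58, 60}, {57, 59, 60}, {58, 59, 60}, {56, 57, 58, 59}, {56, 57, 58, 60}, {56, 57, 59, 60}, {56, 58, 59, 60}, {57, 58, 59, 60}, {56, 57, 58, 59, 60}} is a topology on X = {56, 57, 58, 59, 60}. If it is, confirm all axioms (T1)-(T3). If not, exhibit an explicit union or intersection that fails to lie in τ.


τ is NOT a topology on X.

Axiom (T1): ∅ ∈ τ? Yes; X ∈ τ? Yes.
Axiom (T2/T3): check pairwise unions and intersections of members of τ.
Counterexample for (T3): {56, 58} ∩ {57, 58} = {58} ∉ τ. Therefore τ is NOT a topology.


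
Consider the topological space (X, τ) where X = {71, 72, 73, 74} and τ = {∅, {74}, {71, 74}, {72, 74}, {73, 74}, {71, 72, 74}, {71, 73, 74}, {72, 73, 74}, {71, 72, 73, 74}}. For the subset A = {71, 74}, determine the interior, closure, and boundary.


int(A) = {71, 74}, cl(A) = {71, 72, 73, 74}, ∂A = {72, 73}.

Closed sets in (X, τ) are complements of opens:
  closed(X, τ) = {∅, {71}, {72}, {73}, {71, 72}, {71, 73}, {72, 73}, {71, 72, 73}, {71, 72, 73, 74}}.
int(A) = ⋃ {U ∈ τ : U ⊆ A}. Opens contained in A: ∅, {74}, {71, 74}.
Taking the union of these: int(A) = {71, 74}.
cl(A) = ⋂ {C closed : A ⊆ C}. Closed sets containing A: {71, 72, 73, 74}.
Intersecting these: cl(A) = {71, 72, 73, 74}.
∂A = cl(A) ∖ int(A) = {71, 72, 73, 74} ∖ {71, 74} = {72, 73}.


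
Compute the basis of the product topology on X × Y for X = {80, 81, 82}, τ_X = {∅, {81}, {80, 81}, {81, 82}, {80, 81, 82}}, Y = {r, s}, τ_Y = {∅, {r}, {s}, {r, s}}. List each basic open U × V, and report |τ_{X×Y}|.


Basis B = {∅ × ∅, {81} × {r}, {81} × {s}, {80, 81} × {r}, {80, 81} × {s}, {81} × {r, s}, {81, 82} × {r}, {81, 82} × {s}, {80, 81, 82} × {r}, {80, 81, 82} × {s}, {80, 81} × {r, s}, {81, 82} × {r, s}, {80, 81, 82} × {r, s}}; |τ_{X×Y}| = 25.

Enumerate products U × V with U ∈ τ_X, V ∈ τ_Y (deduplicated):
  ∅ × ∅ = {} (∅)
  {81} × {r} = {(81,r)}
  {81} × {s} = {(81,s)}
  {80, 81} × {r} = {(80,r), (81,r)}
  {80, 81} × {s} = {(80,s), (81,s)}
  {81} × {r, s} = {(81,r), (81,s)}
  {81, 82} × {r} = {(81,r), (82,r)}
  {81, 82} × {s} = {(81,s), (82,s)}
  {80, 81, 82} × {r} = {(80,r), (81,r), (82,r)}
  {80, 81, 82} × {s} = {(80,s), (81,s), (82,s)}
  {80, 81} × {r, s} = {(80,r), (80,s), (81,r), (81,s)}
  {81, 82} × {r, s} = {(81,r), (81,s), (82,r), (82,s)}
  {80, 81, 82} × {r, s} = {(80,r), (80,s), (81,r), (81,s), (82,r), (82,s)}
These 13 distinct sets form the basis B.
Close under arbitrary unions to get τ_{X×Y}; counting gives |τ_{X×Y}| = 25.


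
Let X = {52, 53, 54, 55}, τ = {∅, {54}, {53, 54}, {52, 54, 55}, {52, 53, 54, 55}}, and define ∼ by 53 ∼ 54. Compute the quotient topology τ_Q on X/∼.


X/∼ = {[52], [53=54], [55]}; |τ_Q| = 3.

Equivalence classes: [52], [53=54], [55].
Quotient map π: X → X/∼ sends 52 ↦ [52], 53 ↦ [53=54], 54 ↦ [53=54], 55 ↦ [55].
For each subset V ⊆ X/∼, compute π^{-1}(V) ⊆ X and check whether π^{-1}(V) ∈ τ. V is open in τ_Q iff π^{-1}(V) ∈ τ.
  V = {}: π^{-1}(V) = ∅ ∈ τ ✓.
  V = {[52]}: π^{-1}(V) = {52} ∉ τ ✗.
  V = {[53=54]}: π^{-1}(V) = {53, 54} ∈ τ ✓.
  V = {[52], [53=54]}: π^{-1}(V) = {52, 53, 54} ∉ τ ✗.
  V = {[55]}: π^{-1}(V) = {55} ∉ τ ✗.
  V = {[52], [55]}: π^{-1}(V) = {52, 55} ∉ τ ✗.
  V = {[53=54], [55]}: π^{-1}(V) = {53, 54, 55} ∉ τ ✗.
  V = {[52], [53=54], [55]}: π^{-1}(V) = {52, 53, 54, 55} ∈ τ ✓.
Open sets in the quotient: τ_Q = {{}, {[53=54]}, {[52], [53=54], [55]}} (3 elements).


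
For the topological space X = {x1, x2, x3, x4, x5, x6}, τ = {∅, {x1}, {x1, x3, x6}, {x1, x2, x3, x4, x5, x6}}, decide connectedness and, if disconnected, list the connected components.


(X, τ) is connected.

Find clopen sets (U ∈ τ with X ∖ U ∈ τ):
  U = ∅, X ∖ U = {x1, x2, x3, x4, x5, x6} — both open, so U is clopen.
  U = {x1, x2, x3, x4, x5, x6}, X ∖ U = ∅ — both open, so U is clopen.
Only trivial clopens (∅ and X) exist, so (X, τ) is connected.
Compute connected components by grouping points that agree on all clopens:
  component: {x1, x2, x3, x4, x5, x6}


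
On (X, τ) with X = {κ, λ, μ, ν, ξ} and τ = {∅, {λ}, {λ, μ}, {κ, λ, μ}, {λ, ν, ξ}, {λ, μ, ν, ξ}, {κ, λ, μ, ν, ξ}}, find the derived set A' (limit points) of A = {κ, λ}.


A' = {κ, μ, ν, ξ}

For each x ∈ X, list the open sets U ∈ τ with x ∈ U, then check whether U ∩ (A ∖ {x}) ≠ ∅ for every such U.
  x = κ: opens ∋ x are {κ, λ, μ}, {κ, λ, μ, ν, ξ}; each meets A ∖ {κ}, so x IS a limit point.
  x = λ: open {λ} ∋ x has {λ} ∩ (A ∖ {λ}) = ∅, so x is NOT a limit point.
  x = μ: opens ∋ x are {λ, μ}, {κ, λ, μ}, {λ, μ, ν, ξ}, {κ, λ, μ, ν, ξ}; each meets A ∖ {μ}, so x IS a limit point.
  x = ν: opens ∋ x are {λ, ν, ξ}, {λ, μ, ν, ξ}, {κ, λ, μ, ν, ξ}; each meets A ∖ {ν}, so x IS a limit point.
  x = ξ: opens ∋ x are {λ, ν, ξ}, {λ, μ, ν, ξ}, {κ, λ, μ, ν, ξ}; each meets A ∖ {ξ}, so x IS a limit point.
Collecting: A' = {κ, μ, ν, ξ}.


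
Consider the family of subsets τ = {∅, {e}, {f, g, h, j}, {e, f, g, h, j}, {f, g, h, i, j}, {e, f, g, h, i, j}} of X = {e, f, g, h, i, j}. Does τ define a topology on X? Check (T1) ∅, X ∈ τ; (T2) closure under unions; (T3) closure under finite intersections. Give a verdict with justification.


τ IS a topology on X.

Axiom (T1): ∅ ∈ τ? Yes; X ∈ τ? Yes.
Axiom (T2/T3): check pairwise unions and intersections of members of τ.
All pairwise intersections and unions checked — each lies in τ. Therefore τ satisfies (T1), (T2), (T3): it IS a topology on X.


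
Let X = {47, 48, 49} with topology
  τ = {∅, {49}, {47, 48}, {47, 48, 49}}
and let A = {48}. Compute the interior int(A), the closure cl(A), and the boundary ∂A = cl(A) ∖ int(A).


int(A) = ∅, cl(A) = {47, 48}, ∂A = {47, 48}.

Closed sets in (X, τ) are complements of opens:
  closed(X, τ) = {∅, {49}, {47, 48}, {47, 48, 49}}.
int(A) = ⋃ {U ∈ τ : U ⊆ A}. Opens contained in A: ∅.
Taking the union of these: int(A) = ∅.
cl(A) = ⋂ {C closed : A ⊆ C}. Closed sets containing A: {47, 48}, {47, 48, 49}.
Intersecting these: cl(A) = {47, 48}.
∂A = cl(A) ∖ int(A) = {47, 48} ∖ ∅ = {47, 48}.


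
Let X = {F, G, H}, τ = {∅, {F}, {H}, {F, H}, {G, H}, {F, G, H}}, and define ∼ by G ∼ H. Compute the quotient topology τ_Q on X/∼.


X/∼ = {[F], [G=H]}; |τ_Q| = 4.

Equivalence classes: [F], [G=H].
Quotient map π: X → X/∼ sends F ↦ [F], G ↦ [G=H], H ↦ [G=H].
For each subset V ⊆ X/∼, compute π^{-1}(V) ⊆ X and check whether π^{-1}(V) ∈ τ. V is open in τ_Q iff π^{-1}(V) ∈ τ.
  V = {}: π^{-1}(V) = ∅ ∈ τ ✓.
  V = {[F]}: π^{-1}(V) = {F} ∈ τ ✓.
  V = {[G=H]}: π^{-1}(V) = {G, H} ∈ τ ✓.
  V = {[F], [G=H]}: π^{-1}(V) = {F, G, H} ∈ τ ✓.
Open sets in the quotient: τ_Q = {{}, {[F]}, {[G=H]}, {[F], [G=H]}} (4 elements).


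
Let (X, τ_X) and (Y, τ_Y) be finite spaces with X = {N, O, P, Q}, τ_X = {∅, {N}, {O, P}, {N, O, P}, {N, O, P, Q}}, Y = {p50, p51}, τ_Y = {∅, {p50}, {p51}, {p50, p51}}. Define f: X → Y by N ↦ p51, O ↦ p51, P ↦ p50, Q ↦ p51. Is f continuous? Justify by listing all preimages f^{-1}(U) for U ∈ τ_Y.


f is NOT continuous.

Compute f^{-1}(U) for each U ∈ τ_Y:
  U = ∅: f^{-1}(U) = ∅ ∈ τ_X ✓.
  U = {p50}: f^{-1}(U) = {P} ∉ τ_X ✗.
  U = {p51}: f^{-1}(U) = {N, O, Q} ∉ τ_X ✗.
  U = {p50, p51}: f^{-1}(U) = {N, O, P, Q} ∈ τ_X ✓.
Found U = {p50} with f^{-1}(U) = {P} not in τ_X. Therefore f is NOT continuous.


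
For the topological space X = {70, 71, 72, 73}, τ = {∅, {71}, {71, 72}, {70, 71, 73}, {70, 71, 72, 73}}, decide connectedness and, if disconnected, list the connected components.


(X, τ) is connected.

Find clopen sets (U ∈ τ with X ∖ U ∈ τ):
  U = ∅, X ∖ U = {70, 71, 72, 73} — both open, so U is clopen.
  U = {70, 71, 72, 73}, X ∖ U = ∅ — both open, so U is clopen.
Only trivial clopens (∅ and X) exist, so (X, τ) is connected.
Compute connected components by grouping points that agree on all clopens:
  component: {70, 71, 72, 73}


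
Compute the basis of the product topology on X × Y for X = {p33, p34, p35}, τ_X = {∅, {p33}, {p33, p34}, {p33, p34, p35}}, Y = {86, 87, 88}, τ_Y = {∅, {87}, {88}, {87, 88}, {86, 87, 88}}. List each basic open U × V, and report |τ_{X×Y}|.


Basis B = {∅ × ∅, {p33} × {87}, {p33} × {88}, {p33} × {87, 88}, {p33, p34} × {87}, {p33, p34} × {88}, {p33} × {86, 87, 88}, {p33, p34, p35} × {87}, {p33, p34, p35} × {88}, {p33, p34} × {87, 88}, {p33, p34} × {86, 87, 88}, {p33, p34, p35} × {87, 88}, {p33, p34, p35} × {86, 87, 88}}; |τ_{X×Y}| = 30.

Enumerate products U × V with U ∈ τ_X, V ∈ τ_Y (deduplicated):
  ∅ × ∅ = {} (∅)
  {p33} × {87} = {(p33,87)}
  {p33} × {88} = {(p33,88)}
  {p33} × {87, 88} = {(p33,87), (p33,88)}
  {p33, p34} × {87} = {(p33,87), (p34,87)}
  {p33, p34} × {88} = {(p33,88), (p34,88)}
  {p33} × {86, 87, 88} = {(p33,86), (p33,87), (p33,88)}
  {p33, p34, p35} × {87} = {(p33,87), (p34,87), (p35,87)}
  {p33, p34, p35} × {88} = {(p33,88), (p34,88), (p35,88)}
  {p33, p34} × {87, 88} = {(p33,87), (p33,88), (p34,87), (p34,88)}
  {p33, p34} × {86, 87, 88} = {(p33,86), (p33,87), (p33,88), (p34,86), (p34,87), (p34,88)}
  {p33, p34, p35} × {87, 88} = {(p33,87), (p33,88), (p34,87), (p34,88), (p35,87), (p35,88)}
  {p33, p34, p35} × {86, 87, 88} = {(p33,86), (p33,87), (p33,88), (p34,86), (p34,87), (p34,88), (p35,86), (p35,87), (p35,88)}
These 13 distinct sets form the basis B.
Close under arbitrary unions to get τ_{X×Y}; counting gives |τ_{X×Y}| = 30.


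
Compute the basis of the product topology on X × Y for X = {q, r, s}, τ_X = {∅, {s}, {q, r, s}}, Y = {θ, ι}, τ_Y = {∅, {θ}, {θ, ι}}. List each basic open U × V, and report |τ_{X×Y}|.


Basis B = {∅ × ∅, {s} × {θ}, {s} × {θ, ι}, {q, r, s} × {θ}, {q, r, s} × {θ, ι}}; |τ_{X×Y}| = 6.

Enumerate products U × V with U ∈ τ_X, V ∈ τ_Y (deduplicated):
  ∅ × ∅ = {} (∅)
  {s} × {θ} = {(s,θ)}
  {s} × {θ, ι} = {(s,θ), (s,ι)}
  {q, r, s} × {θ} = {(q,θ), (r,θ), (s,θ)}
  {q, r, s} × {θ, ι} = {(q,θ), (q,ι), (r,θ), (r,ι), (s,θ), (s,ι)}
These 5 distinct sets form the basis B.
Close under arbitrary unions to get τ_{X×Y}; counting gives |τ_{X×Y}| = 6.


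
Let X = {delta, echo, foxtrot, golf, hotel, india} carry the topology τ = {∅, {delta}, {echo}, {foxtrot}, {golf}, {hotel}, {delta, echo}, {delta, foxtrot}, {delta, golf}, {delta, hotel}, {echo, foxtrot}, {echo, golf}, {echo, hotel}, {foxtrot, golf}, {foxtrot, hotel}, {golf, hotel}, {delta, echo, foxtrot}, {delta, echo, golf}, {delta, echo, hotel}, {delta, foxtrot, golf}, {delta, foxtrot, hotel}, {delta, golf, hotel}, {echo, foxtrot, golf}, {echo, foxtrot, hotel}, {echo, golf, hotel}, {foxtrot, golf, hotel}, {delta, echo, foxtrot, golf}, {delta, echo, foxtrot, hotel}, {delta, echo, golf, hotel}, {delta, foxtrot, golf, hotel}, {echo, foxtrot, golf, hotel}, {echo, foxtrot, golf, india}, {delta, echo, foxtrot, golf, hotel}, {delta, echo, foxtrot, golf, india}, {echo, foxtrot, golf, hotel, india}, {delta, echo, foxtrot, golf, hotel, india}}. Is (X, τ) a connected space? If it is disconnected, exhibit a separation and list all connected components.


(X, τ) is disconnected; components = [{delta}, {hotel}, {echo, foxtrot, golf, india}].

Find clopen sets (U ∈ τ with X ∖ U ∈ τ):
  U = ∅, X ∖ U = {delta, echo, foxtrot, golf, hotel, india} — both open, so U is clopen.
  U = {delta}, X ∖ U = {echo, foxtrot, golf, hotel, india} — both open, so U is clopen.
  U = {hotel}, X ∖ U = {delta, echo, foxtrot, golf, india} — both open, so U is clopen.
  U = {delta, hotel}, X ∖ U = {echo, foxtrot, golf, india} — both open, so U is clopen.
  U = {echo, foxtrot, golf, india}, X ∖ U = {delta, hotel} — both open, so U is clopen.
  U = {delta, echo, foxtrot, golf, india}, X ∖ U = {hotel} — both open, so U is clopen.
  U = {echo, foxtrot, golf, hotel, india}, X ∖ U = {delta} — both open, so U is clopen.
  U = {delta, echo, foxtrot, golf, hotel, india}, X ∖ U = ∅ — both open, so U is clopen.
Nontrivial clopen(s) exist: e.g. {hotel}. So (X, τ) is disconnected.
Compute connected components by grouping points that agree on all clopens:
  component: {delta}
  component: {hotel}
  component: {echo, foxtrot, golf, india}


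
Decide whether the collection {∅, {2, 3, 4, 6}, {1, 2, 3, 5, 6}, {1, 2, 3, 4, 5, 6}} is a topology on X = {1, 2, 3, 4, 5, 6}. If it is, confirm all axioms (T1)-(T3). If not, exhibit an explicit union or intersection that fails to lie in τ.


τ is NOT a topology on X.

Axiom (T1): ∅ ∈ τ? Yes; X ∈ τ? Yes.
Axiom (T2/T3): check pairwise unions and intersections of members of τ.
Counterexample for (T3): {2, 3, 4, 6} ∩ {1, 2, 3, 5, 6} = {2, 3, 6} ∉ τ. Therefore τ is NOT a topology.


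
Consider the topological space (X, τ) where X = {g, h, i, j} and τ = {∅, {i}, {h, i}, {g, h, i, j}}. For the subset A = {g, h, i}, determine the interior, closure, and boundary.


int(A) = {h, i}, cl(A) = {g, h, i, j}, ∂A = {g, j}.

Closed sets in (X, τ) are complements of opens:
  closed(X, τ) = {∅, {g, j}, {g, h, j}, {g, h, i, j}}.
int(A) = ⋃ {U ∈ τ : U ⊆ A}. Opens contained in A: ∅, {i}, {h, i}.
Taking the union of these: int(A) = {h, i}.
cl(A) = ⋂ {C closed : A ⊆ C}. Closed sets containing A: {g, h, i, j}.
Intersecting these: cl(A) = {g, h, i, j}.
∂A = cl(A) ∖ int(A) = {g, h, i, j} ∖ {h, i} = {g, j}.


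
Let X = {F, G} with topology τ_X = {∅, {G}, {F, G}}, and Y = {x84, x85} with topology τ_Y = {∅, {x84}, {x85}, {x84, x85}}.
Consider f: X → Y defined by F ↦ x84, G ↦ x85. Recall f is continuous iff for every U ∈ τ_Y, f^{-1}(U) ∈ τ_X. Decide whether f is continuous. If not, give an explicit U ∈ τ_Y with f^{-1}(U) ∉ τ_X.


f is NOT continuous.

Compute f^{-1}(U) for each U ∈ τ_Y:
  U = ∅: f^{-1}(U) = ∅ ∈ τ_X ✓.
  U = {x84}: f^{-1}(U) = {F} ∉ τ_X ✗.
  U = {x85}: f^{-1}(U) = {G} ∈ τ_X ✓.
  U = {x84, x85}: f^{-1}(U) = {F, G} ∈ τ_X ✓.
Found U = {x84} with f^{-1}(U) = {F} not in τ_X. Therefore f is NOT continuous.
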